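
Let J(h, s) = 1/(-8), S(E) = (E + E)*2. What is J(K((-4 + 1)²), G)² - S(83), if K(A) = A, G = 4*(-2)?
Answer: -21247/64 ≈ -331.98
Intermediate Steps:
G = -8
S(E) = 4*E (S(E) = (2*E)*2 = 4*E)
J(h, s) = -⅛
J(K((-4 + 1)²), G)² - S(83) = (-⅛)² - 4*83 = 1/64 - 1*332 = 1/64 - 332 = -21247/64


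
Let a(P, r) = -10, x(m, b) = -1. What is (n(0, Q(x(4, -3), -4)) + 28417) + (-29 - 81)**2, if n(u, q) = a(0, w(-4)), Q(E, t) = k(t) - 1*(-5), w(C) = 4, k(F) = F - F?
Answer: 40507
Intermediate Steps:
k(F) = 0
Q(E, t) = 5 (Q(E, t) = 0 - 1*(-5) = 0 + 5 = 5)
n(u, q) = -10
(n(0, Q(x(4, -3), -4)) + 28417) + (-29 - 81)**2 = (-10 + 28417) + (-29 - 81)**2 = 28407 + (-110)**2 = 28407 + 12100 = 40507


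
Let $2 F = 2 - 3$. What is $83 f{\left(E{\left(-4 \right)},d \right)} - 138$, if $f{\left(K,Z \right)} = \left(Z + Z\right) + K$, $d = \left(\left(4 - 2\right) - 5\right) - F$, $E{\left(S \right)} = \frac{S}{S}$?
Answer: $-470$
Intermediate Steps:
$E{\left(S \right)} = 1$
$F = - \frac{1}{2}$ ($F = \frac{2 - 3}{2} = \frac{1}{2} \left(-1\right) = - \frac{1}{2} \approx -0.5$)
$d = - \frac{5}{2}$ ($d = \left(\left(4 - 2\right) - 5\right) - - \frac{1}{2} = \left(2 - 5\right) + \frac{1}{2} = -3 + \frac{1}{2} = - \frac{5}{2} \approx -2.5$)
$f{\left(K,Z \right)} = K + 2 Z$ ($f{\left(K,Z \right)} = 2 Z + K = K + 2 Z$)
$83 f{\left(E{\left(-4 \right)},d \right)} - 138 = 83 \left(1 + 2 \left(- \frac{5}{2}\right)\right) - 138 = 83 \left(1 - 5\right) - 138 = 83 \left(-4\right) - 138 = -332 - 138 = -470$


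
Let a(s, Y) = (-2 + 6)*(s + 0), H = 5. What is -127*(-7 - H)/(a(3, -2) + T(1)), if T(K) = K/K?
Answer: 1524/13 ≈ 117.23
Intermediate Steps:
T(K) = 1
a(s, Y) = 4*s
-127*(-7 - H)/(a(3, -2) + T(1)) = -127*(-7 - 1*5)/(4*3 + 1) = -127*(-7 - 5)/(12 + 1) = -(-1524)/13 = -127*(-12/13) = 1524/13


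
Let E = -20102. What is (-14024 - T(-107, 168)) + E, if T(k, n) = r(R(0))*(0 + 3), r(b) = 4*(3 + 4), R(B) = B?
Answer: -34210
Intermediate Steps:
r(b) = 28 (r(b) = 4*7 = 28)
T(k, n) = 84 (T(k, n) = 28*(0 + 3) = 28*3 = 84)
(-14024 - T(-107, 168)) + E = (-14024 - 1*84) - 20102 = (-14024 - 84) - 20102 = -14108 - 20102 = -34210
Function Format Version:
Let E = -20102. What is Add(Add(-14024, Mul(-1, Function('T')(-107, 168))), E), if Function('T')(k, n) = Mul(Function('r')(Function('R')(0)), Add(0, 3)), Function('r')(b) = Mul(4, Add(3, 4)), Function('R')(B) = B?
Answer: -34210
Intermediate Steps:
Function('r')(b) = 28 (Function('r')(b) = Mul(4, 7) = 28)
Function('T')(k, n) = 84 (Function('T')(k, n) = Mul(28, Add(0, 3)) = Mul(28, 3) = 84)
Add(Add(-14024, Mul(-1, Function('T')(-107, 168))), E) = Add(Add(-14024, Mul(-1, 84)), -20102) = Add(Add(-14024, -84), -20102) = Add(-14108, -20102) = -34210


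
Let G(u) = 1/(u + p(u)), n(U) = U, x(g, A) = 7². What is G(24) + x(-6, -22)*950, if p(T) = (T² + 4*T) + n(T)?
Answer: 33516001/720 ≈ 46550.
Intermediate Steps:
x(g, A) = 49
p(T) = T² + 5*T (p(T) = (T² + 4*T) + T = T² + 5*T)
G(u) = 1/(u + u*(5 + u))
G(24) + x(-6, -22)*950 = 1/(24*(6 + 24)) + 49*950 = (1/24)/30 + 46550 = (1/24)*(1/30) + 46550 = 1/720 + 46550 = 33516001/720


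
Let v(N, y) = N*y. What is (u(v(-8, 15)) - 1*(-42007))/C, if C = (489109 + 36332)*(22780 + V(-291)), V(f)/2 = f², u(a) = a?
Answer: 41887/100959284622 ≈ 4.1489e-7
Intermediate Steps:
V(f) = 2*f²
C = 100959284622 (C = (489109 + 36332)*(22780 + 2*(-291)²) = 525441*(22780 + 2*84681) = 525441*(22780 + 169362) = 525441*192142 = 100959284622)
(u(v(-8, 15)) - 1*(-42007))/C = (-8*15 - 1*(-42007))/100959284622 = (-120 + 42007)*(1/100959284622) = 41887*(1/100959284622) = 41887/100959284622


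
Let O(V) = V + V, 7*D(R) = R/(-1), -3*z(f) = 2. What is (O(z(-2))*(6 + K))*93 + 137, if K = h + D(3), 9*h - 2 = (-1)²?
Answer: -12499/21 ≈ -595.19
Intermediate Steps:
z(f) = -⅔ (z(f) = -⅓*2 = -⅔)
D(R) = -R/7 (D(R) = (R/(-1))/7 = (R*(-1))/7 = (-R)/7 = -R/7)
h = ⅓ (h = 2/9 + (⅑)*(-1)² = 2/9 + (⅑)*1 = 2/9 + ⅑ = ⅓ ≈ 0.33333)
O(V) = 2*V
K = -2/21 (K = ⅓ - ⅐*3 = ⅓ - 3/7 = -2/21 ≈ -0.095238)
(O(z(-2))*(6 + K))*93 + 137 = ((2*(-⅔))*(6 - 2/21))*93 + 137 = -4/3*124/21*93 + 137 = -496/63*93 + 137 = -15376/21 + 137 = -12499/21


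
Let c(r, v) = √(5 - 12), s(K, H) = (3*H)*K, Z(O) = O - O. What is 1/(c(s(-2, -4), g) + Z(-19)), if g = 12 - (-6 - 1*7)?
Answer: -I*√7/7 ≈ -0.37796*I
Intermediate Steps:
Z(O) = 0
s(K, H) = 3*H*K
g = 25 (g = 12 - (-6 - 7) = 12 - 1*(-13) = 12 + 13 = 25)
c(r, v) = I*√7 (c(r, v) = √(-7) = I*√7)
1/(c(s(-2, -4), g) + Z(-19)) = 1/(I*√7 + 0) = 1/(I*√7) = -I*√7/7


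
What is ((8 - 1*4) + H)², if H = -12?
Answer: 64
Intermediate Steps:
((8 - 1*4) + H)² = ((8 - 1*4) - 12)² = ((8 - 4) - 12)² = (4 - 12)² = (-8)² = 64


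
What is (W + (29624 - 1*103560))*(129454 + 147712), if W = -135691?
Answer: -58101477082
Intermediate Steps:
(W + (29624 - 1*103560))*(129454 + 147712) = (-135691 + (29624 - 1*103560))*(129454 + 147712) = (-135691 + (29624 - 103560))*277166 = (-135691 - 73936)*277166 = -209627*277166 = -58101477082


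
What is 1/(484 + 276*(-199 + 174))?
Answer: -1/6416 ≈ -0.00015586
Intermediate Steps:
1/(484 + 276*(-199 + 174)) = 1/(484 + 276*(-25)) = 1/(484 - 6900) = 1/(-6416) = -1/6416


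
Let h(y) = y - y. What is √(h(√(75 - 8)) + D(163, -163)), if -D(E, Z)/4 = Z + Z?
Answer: 2*√326 ≈ 36.111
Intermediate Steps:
D(E, Z) = -8*Z (D(E, Z) = -4*(Z + Z) = -8*Z)
h(y) = 0
√(h(√(75 - 8)) + D(163, -163)) = √(0 - 8*(-163)) = √(0 + 1304) = √1304 = 2*√326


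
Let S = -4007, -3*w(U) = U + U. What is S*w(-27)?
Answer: -72126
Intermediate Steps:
w(U) = -2*U/3 (w(U) = -(U + U)/3 = -2*U/3)
S*w(-27) = -(-8014)*(-27)/3 = -4007*18 = -72126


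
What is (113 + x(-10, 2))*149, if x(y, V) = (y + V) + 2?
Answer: 15943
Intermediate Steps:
x(y, V) = 2 + V + y (x(y, V) = (V + y) + 2 = 2 + V + y)
(113 + x(-10, 2))*149 = (113 + (2 + 2 - 10))*149 = (113 - 6)*149 = 107*149 = 15943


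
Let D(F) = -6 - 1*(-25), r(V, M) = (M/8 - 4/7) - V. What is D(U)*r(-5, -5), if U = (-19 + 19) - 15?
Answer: 4047/56 ≈ 72.268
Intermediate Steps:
U = -15 (U = 0 - 15 = -15)
r(V, M) = -4/7 - V + M/8 (r(V, M) = (M*(⅛) - 4*⅐) - V = (M/8 - 4/7) - V = (-4/7 + M/8) - V = -4/7 - V + M/8)
D(F) = 19 (D(F) = -6 + 25 = 19)
D(U)*r(-5, -5) = 19*(-4/7 - 1*(-5) + (⅛)*(-5)) = 19*(-4/7 + 5 - 5/8) = 19*(213/56) = 4047/56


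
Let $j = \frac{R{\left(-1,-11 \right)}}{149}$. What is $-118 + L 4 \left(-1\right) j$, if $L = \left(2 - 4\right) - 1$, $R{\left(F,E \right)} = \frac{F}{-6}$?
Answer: $- \frac{17580}{149} \approx -117.99$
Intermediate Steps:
$R{\left(F,E \right)} = - \frac{F}{6}$ ($R{\left(F,E \right)} = F \left(- \frac{1}{6}\right) = - \frac{F}{6}$)
$L = -3$ ($L = -2 - 1 = -3$)
$j = \frac{1}{894}$ ($j = \frac{\left(- \frac{1}{6}\right) \left(-1\right)}{149} = \frac{1}{6} \cdot \frac{1}{149} = \frac{1}{894} \approx 0.0011186$)
$-118 + L 4 \left(-1\right) j = -118 + \left(-3\right) 4 \left(-1\right) \frac{1}{894} = -118 + \left(-12\right) \left(-1\right) \frac{1}{894} = -118 + 12 \cdot \frac{1}{894} = -118 + \frac{2}{149} = - \frac{17580}{149}$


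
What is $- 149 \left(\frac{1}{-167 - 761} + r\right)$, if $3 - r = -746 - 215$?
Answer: $- \frac{133294059}{928} \approx -1.4364 \cdot 10^{5}$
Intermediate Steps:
$r = 964$ ($r = 3 - \left(-746 - 215\right) = 3 - -961 = 3 + 961 = 964$)
$- 149 \left(\frac{1}{-167 - 761} + r\right) = - 149 \left(\frac{1}{-167 - 761} + 964\right) = - 149 \left(\frac{1}{-928} + 964\right) = - 149 \left(- \frac{1}{928} + 964\right) = \left(-149\right) \frac{894591}{928} = - \frac{133294059}{928}$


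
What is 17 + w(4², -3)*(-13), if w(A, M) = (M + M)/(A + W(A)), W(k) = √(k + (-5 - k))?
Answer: 1895/87 - 26*I*√5/87 ≈ 21.782 - 0.66825*I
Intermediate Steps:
W(k) = I*√5 (W(k) = √(-5) = I*√5)
w(A, M) = 2*M/(A + I*√5) (w(A, M) = (M + M)/(A + I*√5) = (2*M)/(A + I*√5) = 2*M/(A + I*√5))
17 + w(4², -3)*(-13) = 17 + (2*(-3)/(4² + I*√5))*(-13) = 17 + (2*(-3)/(16 + I*√5))*(-13) = 17 - 6/(16 + I*√5)*(-13) = 17 + 78/(16 + I*√5)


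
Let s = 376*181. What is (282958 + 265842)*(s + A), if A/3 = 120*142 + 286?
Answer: 65874659200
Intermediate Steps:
A = 51978 (A = 3*(120*142 + 286) = 3*(17040 + 286) = 3*17326 = 51978)
s = 68056
(282958 + 265842)*(s + A) = (282958 + 265842)*(68056 + 51978) = 548800*120034 = 65874659200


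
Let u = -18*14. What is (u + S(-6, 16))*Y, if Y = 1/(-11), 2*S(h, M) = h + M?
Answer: 247/11 ≈ 22.455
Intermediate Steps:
S(h, M) = M/2 + h/2 (S(h, M) = (h + M)/2 = (M + h)/2 = M/2 + h/2)
Y = -1/11 ≈ -0.090909
u = -252
(u + S(-6, 16))*Y = (-252 + ((1/2)*16 + (1/2)*(-6)))*(-1/11) = (-252 + (8 - 3))*(-1/11) = (-252 + 5)*(-1/11) = -247*(-1/11) = 247/11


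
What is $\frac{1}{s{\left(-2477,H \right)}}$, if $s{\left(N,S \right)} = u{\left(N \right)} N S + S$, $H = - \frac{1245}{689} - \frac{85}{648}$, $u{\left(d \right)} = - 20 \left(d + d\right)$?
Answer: $\frac{148824}{70789688137225} \approx 2.1023 \cdot 10^{-9}$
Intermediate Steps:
$u{\left(d \right)} = - 40 d$ ($u{\left(d \right)} = - 20 \cdot 2 d = - 40 d$)
$H = - \frac{865325}{446472}$ ($H = \left(-1245\right) \frac{1}{689} - \frac{85}{648} = - \frac{1245}{689} - \frac{85}{648} = - \frac{865325}{446472} \approx -1.9381$)
$s{\left(N,S \right)} = S - 40 S N^{2}$ ($s{\left(N,S \right)} = - 40 N N S + S = - 40 N^{2} S + S = - 40 S N^{2} + S = S - 40 S N^{2}$)
$\frac{1}{s{\left(-2477,H \right)}} = \frac{1}{\left(- \frac{865325}{446472}\right) \left(1 - 40 \left(-2477\right)^{2}\right)} = \frac{1}{\left(- \frac{865325}{446472}\right) \left(1 - 245421160\right)} = \frac{1}{\left(- \frac{865325}{446472}\right) \left(-245421159\right)} = \frac{1}{\frac{70789688137225}{148824}} = \frac{148824}{70789688137225}$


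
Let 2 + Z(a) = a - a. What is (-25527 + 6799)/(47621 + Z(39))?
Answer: -18728/47619 ≈ -0.39329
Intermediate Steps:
Z(a) = -2 (Z(a) = -2 + (a - a) = -2 + 0 = -2)
(-25527 + 6799)/(47621 + Z(39)) = (-25527 + 6799)/(47621 - 2) = -18728/47619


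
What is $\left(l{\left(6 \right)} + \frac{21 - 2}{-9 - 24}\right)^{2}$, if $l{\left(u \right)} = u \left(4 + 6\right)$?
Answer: $\frac{3845521}{1089} \approx 3531.2$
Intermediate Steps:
$l{\left(u \right)} = 10 u$ ($l{\left(u \right)} = u 10 = 10 u$)
$\left(l{\left(6 \right)} + \frac{21 - 2}{-9 - 24}\right)^{2} = \left(10 \cdot 6 + \frac{21 - 2}{-9 - 24}\right)^{2} = \left(60 + \frac{19}{-33}\right)^{2} = \left(60 + 19 \left(- \frac{1}{33}\right)\right)^{2} = \left(60 - \frac{19}{33}\right)^{2} = \left(\frac{1961}{33}\right)^{2} = \frac{3845521}{1089}$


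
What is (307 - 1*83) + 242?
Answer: 466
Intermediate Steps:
(307 - 1*83) + 242 = (307 - 83) + 242 = 224 + 242 = 466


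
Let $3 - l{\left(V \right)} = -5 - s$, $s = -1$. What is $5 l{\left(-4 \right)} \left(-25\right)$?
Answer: $-875$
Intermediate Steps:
$l{\left(V \right)} = 7$ ($l{\left(V \right)} = 3 - \left(-5 - -1\right) = 3 - \left(-5 + 1\right) = 3 - -4 = 3 + 4 = 7$)
$5 l{\left(-4 \right)} \left(-25\right) = 5 \cdot 7 \left(-25\right) = 35 \left(-25\right) = -875$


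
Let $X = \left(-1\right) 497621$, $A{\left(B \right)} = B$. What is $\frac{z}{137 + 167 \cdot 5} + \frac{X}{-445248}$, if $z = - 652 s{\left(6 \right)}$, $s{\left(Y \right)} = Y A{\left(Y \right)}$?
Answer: $- \frac{30762881}{1335744} \approx -23.031$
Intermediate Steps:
$s{\left(Y \right)} = Y^{2}$ ($s{\left(Y \right)} = Y Y = Y^{2}$)
$X = -497621$
$z = -23472$ ($z = - 652 \cdot 6^{2} = \left(-652\right) 36 = -23472$)
$\frac{z}{137 + 167 \cdot 5} + \frac{X}{-445248} = - \frac{23472}{137 + 167 \cdot 5} - \frac{497621}{-445248} = - \frac{23472}{137 + 835} - - \frac{497621}{445248} = - \frac{23472}{972} + \frac{497621}{445248} = \left(-23472\right) \frac{1}{972} + \frac{497621}{445248} = - \frac{652}{27} + \frac{497621}{445248} = - \frac{30762881}{1335744}$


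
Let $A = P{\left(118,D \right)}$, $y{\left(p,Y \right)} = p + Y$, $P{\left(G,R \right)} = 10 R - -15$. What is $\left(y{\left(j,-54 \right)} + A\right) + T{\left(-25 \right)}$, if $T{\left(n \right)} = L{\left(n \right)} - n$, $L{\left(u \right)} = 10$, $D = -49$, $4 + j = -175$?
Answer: $-673$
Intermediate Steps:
$j = -179$ ($j = -4 - 175 = -179$)
$P{\left(G,R \right)} = 15 + 10 R$ ($P{\left(G,R \right)} = 10 R + 15 = 15 + 10 R$)
$T{\left(n \right)} = 10 - n$
$y{\left(p,Y \right)} = Y + p$
$A = -475$ ($A = 15 + 10 \left(-49\right) = 15 - 490 = -475$)
$\left(y{\left(j,-54 \right)} + A\right) + T{\left(-25 \right)} = \left(\left(-54 - 179\right) - 475\right) + \left(10 - -25\right) = \left(-233 - 475\right) + \left(10 + 25\right) = -708 + 35 = -673$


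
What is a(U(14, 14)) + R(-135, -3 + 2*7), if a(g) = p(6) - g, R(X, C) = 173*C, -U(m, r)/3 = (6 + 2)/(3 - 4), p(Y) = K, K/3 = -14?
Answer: 1837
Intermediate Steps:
K = -42 (K = 3*(-14) = -42)
p(Y) = -42
U(m, r) = 24 (U(m, r) = -3*(6 + 2)/(3 - 4) = -24/(-1) = -24*(-1) = -3*(-8) = 24)
a(g) = -42 - g
a(U(14, 14)) + R(-135, -3 + 2*7) = (-42 - 1*24) + 173*(-3 + 2*7) = (-42 - 24) + 173*(-3 + 14) = -66 + 173*11 = -66 + 1903 = 1837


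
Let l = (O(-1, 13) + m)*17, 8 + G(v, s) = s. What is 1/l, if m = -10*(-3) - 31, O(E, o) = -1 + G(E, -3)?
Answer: -1/221 ≈ -0.0045249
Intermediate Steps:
G(v, s) = -8 + s
O(E, o) = -12 (O(E, o) = -1 + (-8 - 3) = -1 - 11 = -12)
m = -1 (m = 30 - 31 = -1)
l = -221 (l = (-12 - 1)*17 = -13*17 = -221)
1/l = 1/(-221) = -1/221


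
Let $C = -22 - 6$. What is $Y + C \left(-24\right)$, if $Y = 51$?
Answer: $723$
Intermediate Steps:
$C = -28$
$Y + C \left(-24\right) = 51 - -672 = 51 + 672 = 723$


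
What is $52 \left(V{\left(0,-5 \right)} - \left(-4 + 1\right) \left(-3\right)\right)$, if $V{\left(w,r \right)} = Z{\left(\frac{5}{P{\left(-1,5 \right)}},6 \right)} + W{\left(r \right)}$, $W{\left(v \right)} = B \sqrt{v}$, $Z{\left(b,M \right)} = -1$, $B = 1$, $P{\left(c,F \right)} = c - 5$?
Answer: $-520 + 52 i \sqrt{5} \approx -520.0 + 116.28 i$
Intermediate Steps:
$P{\left(c,F \right)} = -5 + c$ ($P{\left(c,F \right)} = c - 5 = -5 + c$)
$W{\left(v \right)} = \sqrt{v}$ ($W{\left(v \right)} = 1 \sqrt{v} = \sqrt{v}$)
$V{\left(w,r \right)} = -1 + \sqrt{r}$
$52 \left(V{\left(0,-5 \right)} - \left(-4 + 1\right) \left(-3\right)\right) = 52 \left(\left(-1 + \sqrt{-5}\right) - \left(-4 + 1\right) \left(-3\right)\right) = 52 \left(\left(-1 + i \sqrt{5}\right) - \left(-3\right) \left(-3\right)\right) = 52 \left(\left(-1 + i \sqrt{5}\right) - 9\right) = 52 \left(-10 + i \sqrt{5}\right) = -520 + 52 i \sqrt{5}$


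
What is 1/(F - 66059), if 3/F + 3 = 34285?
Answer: -34282/2264634635 ≈ -1.5138e-5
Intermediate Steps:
F = 3/34282 (F = 3/(-3 + 34285) = 3/34282 ≈ 8.7510e-5)
1/(F - 66059) = 1/(3/34282 - 66059) = 1/(-2264634635/34282) = -34282/2264634635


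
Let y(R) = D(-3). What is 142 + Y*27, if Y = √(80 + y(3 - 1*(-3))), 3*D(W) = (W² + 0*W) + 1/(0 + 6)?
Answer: 142 + 9*√2990/2 ≈ 388.06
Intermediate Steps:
D(W) = 1/18 + W²/3 (D(W) = ((W² + 0*W) + 1/(0 + 6))/3 = ((W² + 0) + 1/6)/3 = (W² + ⅙)/3 = (⅙ + W²)/3 = 1/18 + W²/3)
y(R) = 55/18 (y(R) = 1/18 + (⅓)*(-3)² = 1/18 + (⅓)*9 = 1/18 + 3 = 55/18)
Y = √2990/6 (Y = √(80 + 55/18) = √(1495/18) = √2990/6 ≈ 9.1135)
142 + Y*27 = 142 + (√2990/6)*27 = 142 + 9*√2990/2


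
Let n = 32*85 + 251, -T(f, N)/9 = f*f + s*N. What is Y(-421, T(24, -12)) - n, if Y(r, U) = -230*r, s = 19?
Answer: 93859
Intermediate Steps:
T(f, N) = -171*N - 9*f² (T(f, N) = -9*(f*f + 19*N) = -9*(f² + 19*N) = -171*N - 9*f²)
n = 2971 (n = 2720 + 251 = 2971)
Y(-421, T(24, -12)) - n = -230*(-421) - 1*2971 = 96830 - 2971 = 93859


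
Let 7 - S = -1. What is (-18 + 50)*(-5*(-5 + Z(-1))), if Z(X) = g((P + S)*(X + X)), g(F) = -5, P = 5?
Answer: 1600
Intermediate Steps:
S = 8 (S = 7 - 1*(-1) = 7 + 1 = 8)
Z(X) = -5
(-18 + 50)*(-5*(-5 + Z(-1))) = (-18 + 50)*(-5*(-5 - 5)) = 32*(-5*(-10)) = 32*50 = 1600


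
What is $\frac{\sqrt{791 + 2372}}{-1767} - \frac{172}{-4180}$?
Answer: $\frac{43}{1045} - \frac{\sqrt{3163}}{1767} \approx 0.0093201$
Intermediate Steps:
$\frac{\sqrt{791 + 2372}}{-1767} - \frac{172}{-4180} = \sqrt{3163} \left(- \frac{1}{1767}\right) - - \frac{43}{1045} = - \frac{\sqrt{3163}}{1767} + \frac{43}{1045} = \frac{43}{1045} - \frac{\sqrt{3163}}{1767}$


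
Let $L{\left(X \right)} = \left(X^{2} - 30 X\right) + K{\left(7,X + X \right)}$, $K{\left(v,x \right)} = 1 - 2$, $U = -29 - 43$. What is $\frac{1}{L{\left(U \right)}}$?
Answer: $\frac{1}{7343} \approx 0.00013618$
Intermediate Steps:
$U = -72$ ($U = -29 - 43 = -72$)
$K{\left(v,x \right)} = -1$
$L{\left(X \right)} = -1 + X^{2} - 30 X$ ($L{\left(X \right)} = \left(X^{2} - 30 X\right) - 1 = -1 + X^{2} - 30 X$)
$\frac{1}{L{\left(U \right)}} = \frac{1}{-1 + \left(-72\right)^{2} - -2160} = \frac{1}{-1 + 5184 + 2160} = \frac{1}{7343}$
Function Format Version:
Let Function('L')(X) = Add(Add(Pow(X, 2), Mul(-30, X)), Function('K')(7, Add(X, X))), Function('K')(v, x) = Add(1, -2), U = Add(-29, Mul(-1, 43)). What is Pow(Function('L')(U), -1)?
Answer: Rational(1, 7343) ≈ 0.00013618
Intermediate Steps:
U = -72 (U = Add(-29, -43) = -72)
Function('K')(v, x) = -1
Function('L')(X) = Add(-1, Pow(X, 2), Mul(-30, X)) (Function('L')(X) = Add(Add(Pow(X, 2), Mul(-30, X)), -1) = Add(-1, Pow(X, 2), Mul(-30, X)))
Pow(Function('L')(U), -1) = Pow(Add(-1, Pow(-72, 2), Mul(-30, -72)), -1) = Pow(Add(-1, 5184, 2160), -1) = Pow(7343, -1) = Rational(1, 7343)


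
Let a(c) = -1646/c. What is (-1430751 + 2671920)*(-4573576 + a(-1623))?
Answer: -3071029504948046/541 ≈ -5.6766e+12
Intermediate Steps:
(-1430751 + 2671920)*(-4573576 + a(-1623)) = (-1430751 + 2671920)*(-4573576 - 1646/(-1623)) = 1241169*(-4573576 - 1646*(-1/1623)) = 1241169*(-4573576 + 1646/1623) = 1241169*(-7422912202/1623) = -3071029504948046/541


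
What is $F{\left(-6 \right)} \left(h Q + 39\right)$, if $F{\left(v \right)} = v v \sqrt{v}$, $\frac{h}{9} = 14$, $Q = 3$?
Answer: $15012 i \sqrt{6} \approx 36772.0 i$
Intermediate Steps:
$h = 126$ ($h = 9 \cdot 14 = 126$)
$F{\left(v \right)} = v^{\frac{5}{2}}$ ($F{\left(v \right)} = v^{2} \sqrt{v} = v^{\frac{5}{2}}$)
$F{\left(-6 \right)} \left(h Q + 39\right) = \left(-6\right)^{\frac{5}{2}} \left(126 \cdot 3 + 39\right) = 36 i \sqrt{6} \left(378 + 39\right) = 36 i \sqrt{6} \cdot 417 = 15012 i \sqrt{6}$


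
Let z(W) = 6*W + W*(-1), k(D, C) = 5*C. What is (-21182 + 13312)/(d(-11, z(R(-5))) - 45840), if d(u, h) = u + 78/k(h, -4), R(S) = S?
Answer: 78700/458549 ≈ 0.17163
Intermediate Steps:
z(W) = 5*W (z(W) = 6*W - W = 5*W)
d(u, h) = -39/10 + u (d(u, h) = u + 78/((5*(-4))) = u + 78/(-20) = u + 78*(-1/20) = u - 39/10 = -39/10 + u)
(-21182 + 13312)/(d(-11, z(R(-5))) - 45840) = (-21182 + 13312)/((-39/10 - 11) - 45840) = -7870/(-149/10 - 45840) = -7870/(-458549/10) = -7870*(-10/458549) = 78700/458549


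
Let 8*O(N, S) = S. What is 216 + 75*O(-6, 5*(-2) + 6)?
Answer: 357/2 ≈ 178.50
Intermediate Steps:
O(N, S) = S/8
216 + 75*O(-6, 5*(-2) + 6) = 216 + 75*((5*(-2) + 6)/8) = 216 + 75*((-10 + 6)/8) = 216 + 75*((⅛)*(-4)) = 216 + 75*(-½) = 216 - 75/2 = 357/2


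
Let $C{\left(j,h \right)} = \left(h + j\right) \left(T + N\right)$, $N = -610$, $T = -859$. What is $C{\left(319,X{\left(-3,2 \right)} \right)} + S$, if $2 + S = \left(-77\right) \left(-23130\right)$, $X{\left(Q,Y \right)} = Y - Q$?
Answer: $1305052$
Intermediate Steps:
$S = 1781008$ ($S = -2 - -1781010 = -2 + 1781010 = 1781008$)
$C{\left(j,h \right)} = - 1469 h - 1469 j$ ($C{\left(j,h \right)} = \left(h + j\right) \left(-859 - 610\right) = \left(h + j\right) \left(-1469\right) = - 1469 h - 1469 j$)
$C{\left(319,X{\left(-3,2 \right)} \right)} + S = \left(- 1469 \left(2 - -3\right) - 468611\right) + 1781008 = \left(- 1469 \left(2 + 3\right) - 468611\right) + 1781008 = \left(\left(-1469\right) 5 - 468611\right) + 1781008 = \left(-7345 - 468611\right) + 1781008 = -475956 + 1781008 = 1305052$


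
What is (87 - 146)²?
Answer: 3481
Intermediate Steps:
(87 - 146)² = (-59)² = 3481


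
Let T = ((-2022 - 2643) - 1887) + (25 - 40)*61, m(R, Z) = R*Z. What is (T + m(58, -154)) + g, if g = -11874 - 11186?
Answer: -39459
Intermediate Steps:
g = -23060
T = -7467 (T = (-4665 - 1887) - 15*61 = -6552 - 915 = -7467)
(T + m(58, -154)) + g = (-7467 + 58*(-154)) - 23060 = (-7467 - 8932) - 23060 = -16399 - 23060 = -39459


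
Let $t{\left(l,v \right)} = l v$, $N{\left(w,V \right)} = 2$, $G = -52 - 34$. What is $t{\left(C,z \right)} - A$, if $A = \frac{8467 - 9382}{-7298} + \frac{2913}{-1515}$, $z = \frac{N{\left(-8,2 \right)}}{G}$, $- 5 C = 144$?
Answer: $\frac{390986281}{158476070} \approx 2.4672$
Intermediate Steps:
$C = - \frac{144}{5}$ ($C = \left(- \frac{1}{5}\right) 144 = - \frac{144}{5} \approx -28.8$)
$G = -86$ ($G = -52 - 34 = -86$)
$z = - \frac{1}{43}$ ($z = \frac{2}{-86} = 2 \left(- \frac{1}{86}\right) = - \frac{1}{43} \approx -0.023256$)
$A = - \frac{6624283}{3685490}$ ($A = \left(-915\right) \left(- \frac{1}{7298}\right) + 2913 \left(- \frac{1}{1515}\right) = \frac{915}{7298} - \frac{971}{505} = - \frac{6624283}{3685490} \approx -1.7974$)
$t{\left(C,z \right)} - A = \left(- \frac{144}{5}\right) \left(- \frac{1}{43}\right) - - \frac{6624283}{3685490} = \frac{144}{215} + \frac{6624283}{3685490} = \frac{390986281}{158476070}$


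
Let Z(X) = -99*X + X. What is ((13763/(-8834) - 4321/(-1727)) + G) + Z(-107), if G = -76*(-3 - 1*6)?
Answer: 170427475073/15256318 ≈ 11171.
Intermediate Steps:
Z(X) = -98*X
G = 684 (G = -76*(-3 - 6) = -76*(-9) = 684)
((13763/(-8834) - 4321/(-1727)) + G) + Z(-107) = ((13763/(-8834) - 4321/(-1727)) + 684) - 98*(-107) = ((13763*(-1/8834) - 4321*(-1/1727)) + 684) + 10486 = ((-13763/8834 + 4321/1727) + 684) + 10486 = (14403013/15256318 + 684) + 10486 = 10449724525/15256318 + 10486 = 170427475073/15256318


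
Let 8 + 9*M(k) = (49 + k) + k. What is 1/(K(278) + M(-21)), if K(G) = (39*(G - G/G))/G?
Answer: 2502/96949 ≈ 0.025807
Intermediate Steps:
M(k) = 41/9 + 2*k/9 (M(k) = -8/9 + ((49 + k) + k)/9 = -8/9 + (49 + 2*k)/9 = -8/9 + (49/9 + 2*k/9) = 41/9 + 2*k/9)
K(G) = (-39 + 39*G)/G (K(G) = (39*(G - 1*1))/G = (39*(G - 1))/G = (39*(-1 + G))/G = (-39 + 39*G)/G)
1/(K(278) + M(-21)) = 1/((39 - 39/278) + (41/9 + (2/9)*(-21))) = 1/((39 - 39*1/278) + (41/9 - 14/3)) = 1/((39 - 39/278) - ⅑) = 1/(10803/278 - ⅑) = 1/(96949/2502) = 2502/96949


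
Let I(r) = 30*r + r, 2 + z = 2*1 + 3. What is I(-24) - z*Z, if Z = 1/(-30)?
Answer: -7439/10 ≈ -743.90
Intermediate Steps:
z = 3 (z = -2 + (2*1 + 3) = -2 + (2 + 3) = -2 + 5 = 3)
Z = -1/30 ≈ -0.033333
I(r) = 31*r
I(-24) - z*Z = 31*(-24) - 3*(-1)/30 = -744 - 1*(-⅒) = -744 + ⅒ = -7439/10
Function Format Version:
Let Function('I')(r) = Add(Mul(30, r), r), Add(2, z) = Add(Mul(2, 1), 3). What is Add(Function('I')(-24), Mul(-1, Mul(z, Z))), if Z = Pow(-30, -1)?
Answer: Rational(-7439, 10) ≈ -743.90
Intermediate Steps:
z = 3 (z = Add(-2, Add(Mul(2, 1), 3)) = Add(-2, Add(2, 3)) = Add(-2, 5) = 3)
Z = Rational(-1, 30) ≈ -0.033333
Function('I')(r) = Mul(31, r)
Add(Function('I')(-24), Mul(-1, Mul(z, Z))) = Add(Mul(31, -24), Mul(-1, Mul(3, Rational(-1, 30)))) = Add(-744, Mul(-1, Rational(-1, 10))) = Add(-744, Rational(1, 10)) = Rational(-7439, 10)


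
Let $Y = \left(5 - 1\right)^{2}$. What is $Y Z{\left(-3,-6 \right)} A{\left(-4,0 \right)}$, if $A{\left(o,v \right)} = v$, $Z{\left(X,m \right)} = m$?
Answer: $0$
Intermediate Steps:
$Y = 16$ ($Y = 4^{2} = 16$)
$Y Z{\left(-3,-6 \right)} A{\left(-4,0 \right)} = 16 \left(-6\right) 0 = \left(-96\right) 0 = 0$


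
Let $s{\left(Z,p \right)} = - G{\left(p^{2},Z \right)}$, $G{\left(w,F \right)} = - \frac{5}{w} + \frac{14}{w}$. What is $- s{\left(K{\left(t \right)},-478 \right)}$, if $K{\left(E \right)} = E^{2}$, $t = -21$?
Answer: $\frac{9}{228484} \approx 3.939 \cdot 10^{-5}$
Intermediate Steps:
$G{\left(w,F \right)} = \frac{9}{w}$
$s{\left(Z,p \right)} = - \frac{9}{p^{2}}$
$- s{\left(K{\left(t \right)},-478 \right)} = - \frac{-9}{228484} = \left(-1\right) \left(- \frac{9}{228484}\right) = \frac{9}{228484}$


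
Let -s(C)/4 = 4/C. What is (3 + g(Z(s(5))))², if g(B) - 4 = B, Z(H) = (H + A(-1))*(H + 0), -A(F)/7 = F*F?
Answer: 982081/625 ≈ 1571.3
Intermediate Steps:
A(F) = -7*F² (A(F) = -7*F*F = -7*F²)
s(C) = -16/C
Z(H) = H*(-7 + H) (Z(H) = (H - 7*(-1)²)*(H + 0) = (H - 7*1)*H = (H - 7)*H = (-7 + H)*H = H*(-7 + H))
g(B) = 4 + B
(3 + g(Z(s(5))))² = (3 + (4 + (-16/5)*(-7 - 16/5)))² = (3 + (4 + (-16*⅕)*(-7 - 16*⅕)))² = (3 + (4 - 16*(-7 - 16/5)/5))² = (3 + (4 - 16/5*(-51/5)))² = (3 + (4 + 816/25))² = (3 + 916/25)² = (991/25)² = 982081/625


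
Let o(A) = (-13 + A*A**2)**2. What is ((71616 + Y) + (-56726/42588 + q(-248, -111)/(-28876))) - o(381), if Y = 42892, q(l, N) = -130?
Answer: -235100712741209176639889/76860693 ≈ -3.0588e+15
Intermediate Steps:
o(A) = (-13 + A**3)**2
((71616 + Y) + (-56726/42588 + q(-248, -111)/(-28876))) - o(381) = ((71616 + 42892) + (-56726/42588 - 130/(-28876))) - (-13 + 381**3)**2 = (114508 + (-56726*1/42588 - 130*(-1/28876))) - (-13 + 55306341)**2 = (114508 + (-28363/21294 + 65/14438)) - 1*55306328**2 = (114508 - 102030221/76860693) - 1*3058789916843584 = 8801062203823/76860693 - 3058789916843584 = -235100712741209176639889/76860693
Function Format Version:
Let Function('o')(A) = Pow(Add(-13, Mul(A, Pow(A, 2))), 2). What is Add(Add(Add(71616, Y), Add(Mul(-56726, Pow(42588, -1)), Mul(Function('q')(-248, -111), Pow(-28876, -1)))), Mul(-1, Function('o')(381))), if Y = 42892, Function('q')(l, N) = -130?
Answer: Rational(-235100712741209176639889, 76860693) ≈ -3.0588e+15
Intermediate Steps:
Function('o')(A) = Pow(Add(-13, Pow(A, 3)), 2)
Add(Add(Add(71616, Y), Add(Mul(-56726, Pow(42588, -1)), Mul(Function('q')(-248, -111), Pow(-28876, -1)))), Mul(-1, Function('o')(381))) = Add(Add(Add(71616, 42892), Add(Mul(-56726, Pow(42588, -1)), Mul(-130, Pow(-28876, -1)))), Mul(-1, Pow(Add(-13, Pow(381, 3)), 2))) = Add(Add(114508, Add(Mul(-56726, Rational(1, 42588)), Mul(-130, Rational(-1, 28876)))), Mul(-1, Pow(Add(-13, 55306341), 2))) = Add(Add(114508, Add(Rational(-28363, 21294), Rational(65, 14438))), Mul(-1, Pow(55306328, 2))) = Add(Add(114508, Rational(-102030221, 76860693)), Mul(-1, 3058789916843584)) = Add(Rational(8801062203823, 76860693), -3058789916843584) = Rational(-235100712741209176639889, 76860693)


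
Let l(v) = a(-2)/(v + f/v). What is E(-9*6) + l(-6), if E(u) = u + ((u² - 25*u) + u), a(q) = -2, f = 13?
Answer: 203754/49 ≈ 4158.2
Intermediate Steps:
E(u) = u² - 23*u (E(u) = u + (u² - 24*u) = u² - 23*u)
l(v) = -2/(v + 13/v)
E(-9*6) + l(-6) = (-9*6)*(-23 - 9*6) - 2*(-6)/(13 + (-6)²) = -54*(-23 - 54) - 2*(-6)/(13 + 36) = -54*(-77) - 2*(-6)/49 = 4158 - 2*(-6)*1/49 = 4158 + 12/49 = 203754/49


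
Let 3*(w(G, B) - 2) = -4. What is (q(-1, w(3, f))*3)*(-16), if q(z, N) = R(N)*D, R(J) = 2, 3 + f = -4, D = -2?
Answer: 192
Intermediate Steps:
f = -7 (f = -3 - 4 = -7)
w(G, B) = ⅔ (w(G, B) = 2 + (⅓)*(-4) = 2 - 4/3 = ⅔)
q(z, N) = -4 (q(z, N) = 2*(-2) = -4)
(q(-1, w(3, f))*3)*(-16) = -4*3*(-16) = -12*(-16) = 192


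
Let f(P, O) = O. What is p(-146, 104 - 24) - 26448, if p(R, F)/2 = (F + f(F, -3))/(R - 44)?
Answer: -2512637/95 ≈ -26449.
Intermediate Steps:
p(R, F) = 2*(-3 + F)/(-44 + R) (p(R, F) = 2*((F - 3)/(R - 44)) = 2*((-3 + F)/(-44 + R)) = 2*(-3 + F)/(-44 + R))
p(-146, 104 - 24) - 26448 = 2*(-3 + (104 - 24))/(-44 - 146) - 26448 = 2*(-3 + 80)/(-190) - 26448 = 2*(-1/190)*77 - 26448 = -77/95 - 26448 = -2512637/95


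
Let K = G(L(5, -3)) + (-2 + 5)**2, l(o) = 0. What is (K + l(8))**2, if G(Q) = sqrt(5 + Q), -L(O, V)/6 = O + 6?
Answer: (9 + I*sqrt(61))**2 ≈ 20.0 + 140.58*I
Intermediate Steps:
L(O, V) = -36 - 6*O (L(O, V) = -6*(O + 6) = -6*(6 + O) = -36 - 6*O)
K = 9 + I*sqrt(61) (K = sqrt(5 + (-36 - 6*5)) + (-2 + 5)**2 = sqrt(5 + (-36 - 30)) + 3**2 = sqrt(5 - 66) + 9 = sqrt(-61) + 9 = I*sqrt(61) + 9 = 9 + I*sqrt(61) ≈ 9.0 + 7.8102*I)
(K + l(8))**2 = ((9 + I*sqrt(61)) + 0)**2 = (9 + I*sqrt(61))**2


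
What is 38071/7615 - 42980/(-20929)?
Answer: 1124080659/159374335 ≈ 7.0531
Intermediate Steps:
38071/7615 - 42980/(-20929) = 38071*(1/7615) - 42980*(-1/20929) = 38071/7615 + 42980/20929 = 1124080659/159374335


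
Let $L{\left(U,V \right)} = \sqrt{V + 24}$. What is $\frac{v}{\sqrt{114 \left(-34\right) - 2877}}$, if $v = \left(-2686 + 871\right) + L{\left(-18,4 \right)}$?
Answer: $\frac{i \sqrt{6753} \left(1815 - 2 \sqrt{7}\right)}{6753} \approx 22.022 i$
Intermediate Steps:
$L{\left(U,V \right)} = \sqrt{24 + V}$
$v = -1815 + 2 \sqrt{7}$ ($v = \left(-2686 + 871\right) + \sqrt{24 + 4} = -1815 + \sqrt{28} = -1815 + 2 \sqrt{7} \approx -1809.7$)
$\frac{v}{\sqrt{114 \left(-34\right) - 2877}} = \frac{-1815 + 2 \sqrt{7}}{\sqrt{114 \left(-34\right) - 2877}} = \frac{-1815 + 2 \sqrt{7}}{\sqrt{-3876 - 2877}} = \frac{-1815 + 2 \sqrt{7}}{\sqrt{-6753}} = \frac{-1815 + 2 \sqrt{7}}{i \sqrt{6753}} = \left(-1815 + 2 \sqrt{7}\right) \left(- \frac{i \sqrt{6753}}{6753}\right) = - \frac{i \sqrt{6753} \left(-1815 + 2 \sqrt{7}\right)}{6753}$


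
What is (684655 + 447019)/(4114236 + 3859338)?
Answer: 565837/3986787 ≈ 0.14193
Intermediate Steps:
(684655 + 447019)/(4114236 + 3859338) = 1131674/7973574 = 1131674*(1/7973574) = 565837/3986787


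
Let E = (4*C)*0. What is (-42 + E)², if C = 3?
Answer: 1764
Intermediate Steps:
E = 0 (E = (4*3)*0 = 12*0 = 0)
(-42 + E)² = (-42 + 0)² = (-42)² = 1764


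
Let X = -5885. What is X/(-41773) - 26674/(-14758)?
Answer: 600551916/308242967 ≈ 1.9483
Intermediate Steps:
X/(-41773) - 26674/(-14758) = -5885/(-41773) - 26674/(-14758) = -5885*(-1/41773) - 26674*(-1/14758) = 5885/41773 + 13337/7379 = 600551916/308242967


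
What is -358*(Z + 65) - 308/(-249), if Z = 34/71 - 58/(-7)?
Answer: -3267881786/123753 ≈ -26407.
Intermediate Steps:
Z = 4356/497 (Z = 34*(1/71) - 58*(-⅐) = 34/71 + 58/7 = 4356/497 ≈ 8.7646)
-358*(Z + 65) - 308/(-249) = -358*(4356/497 + 65) - 308/(-249) = -358*36661/497 - 308*(-1/249) = -13124638/497 + 308/249 = -3267881786/123753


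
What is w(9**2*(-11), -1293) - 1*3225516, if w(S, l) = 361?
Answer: -3225155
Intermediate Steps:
w(9**2*(-11), -1293) - 1*3225516 = 361 - 1*3225516 = 361 - 3225516 = -3225155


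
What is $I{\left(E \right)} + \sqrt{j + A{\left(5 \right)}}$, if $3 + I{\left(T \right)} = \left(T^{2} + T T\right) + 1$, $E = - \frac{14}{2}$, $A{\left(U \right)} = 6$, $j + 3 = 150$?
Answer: $96 + 3 \sqrt{17} \approx 108.37$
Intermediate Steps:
$j = 147$ ($j = -3 + 150 = 147$)
$E = -7$ ($E = \left(-14\right) \frac{1}{2} = -7$)
$I{\left(T \right)} = -2 + 2 T^{2}$ ($I{\left(T \right)} = -3 + \left(\left(T^{2} + T T\right) + 1\right) = -3 + \left(\left(T^{2} + T^{2}\right) + 1\right) = -3 + \left(2 T^{2} + 1\right) = -3 + \left(1 + 2 T^{2}\right) = -2 + 2 T^{2}$)
$I{\left(E \right)} + \sqrt{j + A{\left(5 \right)}} = \left(-2 + 2 \left(-7\right)^{2}\right) + \sqrt{147 + 6} = \left(-2 + 2 \cdot 49\right) + \sqrt{153} = \left(-2 + 98\right) + 3 \sqrt{17} = 96 + 3 \sqrt{17}$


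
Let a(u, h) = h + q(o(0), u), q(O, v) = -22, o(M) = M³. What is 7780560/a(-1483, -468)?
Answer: -778056/49 ≈ -15879.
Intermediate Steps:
a(u, h) = -22 + h (a(u, h) = h - 22 = -22 + h)
7780560/a(-1483, -468) = 7780560/(-22 - 468) = 7780560/(-490) = 7780560*(-1/490) = -778056/49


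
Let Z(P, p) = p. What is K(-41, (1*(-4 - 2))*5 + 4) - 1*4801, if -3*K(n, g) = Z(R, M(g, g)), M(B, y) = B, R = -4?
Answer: -14377/3 ≈ -4792.3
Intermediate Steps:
K(n, g) = -g/3
K(-41, (1*(-4 - 2))*5 + 4) - 1*4801 = -((1*(-4 - 2))*5 + 4)/3 - 1*4801 = -((1*(-6))*5 + 4)/3 - 4801 = -(-6*5 + 4)/3 - 4801 = -(-30 + 4)/3 - 4801 = -⅓*(-26) - 4801 = 26/3 - 4801 = -14377/3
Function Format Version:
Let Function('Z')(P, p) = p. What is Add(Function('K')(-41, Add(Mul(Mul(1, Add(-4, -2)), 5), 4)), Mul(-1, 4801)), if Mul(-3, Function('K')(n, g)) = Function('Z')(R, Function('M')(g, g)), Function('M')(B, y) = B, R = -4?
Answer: Rational(-14377, 3) ≈ -4792.3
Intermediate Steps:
Function('K')(n, g) = Mul(Rational(-1, 3), g)
Add(Function('K')(-41, Add(Mul(Mul(1, Add(-4, -2)), 5), 4)), Mul(-1, 4801)) = Add(Mul(Rational(-1, 3), Add(Mul(Mul(1, Add(-4, -2)), 5), 4)), Mul(-1, 4801)) = Add(Mul(Rational(-1, 3), Add(Mul(Mul(1, -6), 5), 4)), -4801) = Add(Mul(Rational(-1, 3), Add(Mul(-6, 5), 4)), -4801) = Add(Mul(Rational(-1, 3), Add(-30, 4)), -4801) = Add(Mul(Rational(-1, 3), -26), -4801) = Add(Rational(26, 3), -4801) = Rational(-14377, 3)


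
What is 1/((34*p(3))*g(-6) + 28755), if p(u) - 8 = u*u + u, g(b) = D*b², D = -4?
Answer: -1/69165 ≈ -1.4458e-5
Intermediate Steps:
g(b) = -4*b²
p(u) = 8 + u + u² (p(u) = 8 + (u*u + u) = 8 + (u² + u) = 8 + (u + u²) = 8 + u + u²)
1/((34*p(3))*g(-6) + 28755) = 1/((34*(8 + 3 + 3²))*(-4*(-6)²) + 28755) = 1/((34*(8 + 3 + 9))*(-4*36) + 28755) = 1/((34*20)*(-144) + 28755) = 1/(680*(-144) + 28755) = 1/(-97920 + 28755) = 1/(-69165) = -1/69165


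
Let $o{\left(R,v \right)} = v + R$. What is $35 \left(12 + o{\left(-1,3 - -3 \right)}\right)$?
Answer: $595$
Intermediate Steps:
$o{\left(R,v \right)} = R + v$
$35 \left(12 + o{\left(-1,3 - -3 \right)}\right) = 35 \left(12 + \left(-1 + \left(3 - -3\right)\right)\right) = 35 \left(12 + \left(-1 + \left(3 + 3\right)\right)\right) = 35 \left(12 + \left(-1 + 6\right)\right) = 35 \left(12 + 5\right) = 35 \cdot 17 = 595$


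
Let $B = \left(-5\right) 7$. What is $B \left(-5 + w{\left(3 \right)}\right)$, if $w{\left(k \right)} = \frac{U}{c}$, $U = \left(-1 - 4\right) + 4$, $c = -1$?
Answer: $140$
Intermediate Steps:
$U = -1$ ($U = -5 + 4 = -1$)
$B = -35$
$w{\left(k \right)} = 1$ ($w{\left(k \right)} = - \frac{1}{-1} = \left(-1\right) \left(-1\right) = 1$)
$B \left(-5 + w{\left(3 \right)}\right) = - 35 \left(-5 + 1\right) = \left(-35\right) \left(-4\right) = 140$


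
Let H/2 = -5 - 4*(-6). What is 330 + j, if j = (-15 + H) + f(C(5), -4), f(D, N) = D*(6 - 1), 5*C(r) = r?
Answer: 358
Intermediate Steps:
C(r) = r/5
f(D, N) = 5*D (f(D, N) = D*5 = 5*D)
H = 38 (H = 2*(-5 - 4*(-6)) = 2*(-5 + 24) = 2*19 = 38)
j = 28 (j = (-15 + 38) + 5*((⅕)*5) = 23 + 5*1 = 23 + 5 = 28)
330 + j = 330 + 28 = 358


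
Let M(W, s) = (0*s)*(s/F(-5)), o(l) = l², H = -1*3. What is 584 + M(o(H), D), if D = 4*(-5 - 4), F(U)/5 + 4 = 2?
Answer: 584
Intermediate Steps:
F(U) = -10 (F(U) = -20 + 5*2 = -20 + 10 = -10)
H = -3
D = -36 (D = 4*(-9) = -36)
M(W, s) = 0 (M(W, s) = (0*s)*(s/(-10)) = 0*(s*(-⅒)) = 0*(-s/10) = 0)
584 + M(o(H), D) = 584 + 0 = 584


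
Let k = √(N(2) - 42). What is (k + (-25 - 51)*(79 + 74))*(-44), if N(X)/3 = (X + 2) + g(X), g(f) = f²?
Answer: 511632 - 132*I*√2 ≈ 5.1163e+5 - 186.68*I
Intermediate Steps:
N(X) = 6 + 3*X + 3*X² (N(X) = 3*((X + 2) + X²) = 3*((2 + X) + X²) = 3*(2 + X + X²) = 6 + 3*X + 3*X²)
k = 3*I*√2 (k = √((6 + 3*2 + 3*2²) - 42) = √((6 + 6 + 3*4) - 42) = √((6 + 6 + 12) - 42) = √(24 - 42) = √(-18) = 3*I*√2 ≈ 4.2426*I)
(k + (-25 - 51)*(79 + 74))*(-44) = (3*I*√2 + (-25 - 51)*(79 + 74))*(-44) = (3*I*√2 - 76*153)*(-44) = (3*I*√2 - 11628)*(-44) = (-11628 + 3*I*√2)*(-44) = 511632 - 132*I*√2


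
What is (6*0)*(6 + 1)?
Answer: 0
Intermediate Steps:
(6*0)*(6 + 1) = 0*7 = 0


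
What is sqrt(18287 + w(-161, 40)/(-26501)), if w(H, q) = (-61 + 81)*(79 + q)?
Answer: 3*sqrt(1426994656323)/26501 ≈ 135.23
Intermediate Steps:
w(H, q) = 1580 + 20*q (w(H, q) = 20*(79 + q) = 1580 + 20*q)
sqrt(18287 + w(-161, 40)/(-26501)) = sqrt(18287 + (1580 + 20*40)/(-26501)) = sqrt(18287 + (1580 + 800)*(-1/26501)) = sqrt(18287 + 2380*(-1/26501)) = sqrt(18287 - 2380/26501) = sqrt(484621407/26501) = 3*sqrt(1426994656323)/26501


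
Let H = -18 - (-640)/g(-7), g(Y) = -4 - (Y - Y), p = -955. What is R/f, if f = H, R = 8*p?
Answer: 3820/89 ≈ 42.921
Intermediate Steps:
g(Y) = -4 (g(Y) = -4 - 1*0 = -4 + 0 = -4)
H = -178 (H = -18 - (-640)/(-4) = -18 - (-640)*(-1)/4 = -18 - 32*5 = -18 - 160 = -178)
R = -7640 (R = 8*(-955) = -7640)
f = -178
R/f = -7640/(-178) = -7640*(-1/178) = 3820/89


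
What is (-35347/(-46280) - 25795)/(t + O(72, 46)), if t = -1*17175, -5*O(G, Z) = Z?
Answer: 91827481/61175752 ≈ 1.5010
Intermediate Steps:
O(G, Z) = -Z/5
t = -17175
(-35347/(-46280) - 25795)/(t + O(72, 46)) = (-35347/(-46280) - 25795)/(-17175 - ⅕*46) = (-35347*(-1/46280) - 25795)/(-17175 - 46/5) = (2719/3560 - 25795)/(-85921/5) = -91827481/3560*(-5/85921) = 91827481/61175752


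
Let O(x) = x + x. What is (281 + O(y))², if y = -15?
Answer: 63001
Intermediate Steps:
O(x) = 2*x
(281 + O(y))² = (281 + 2*(-15))² = (281 - 30)² = 251² = 63001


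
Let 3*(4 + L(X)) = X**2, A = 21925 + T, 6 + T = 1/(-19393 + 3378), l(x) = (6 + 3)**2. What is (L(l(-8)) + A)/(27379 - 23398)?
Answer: 385993529/63755715 ≈ 6.0543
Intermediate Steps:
l(x) = 81 (l(x) = 9**2 = 81)
T = -96091/16015 (T = -6 + 1/(-19393 + 3378) = -6 + 1/(-16015) = -6 - 1/16015 = -96091/16015 ≈ -6.0001)
A = 351032784/16015 (A = 21925 - 96091/16015 = 351032784/16015 ≈ 21919.)
L(X) = -4 + X**2/3
(L(l(-8)) + A)/(27379 - 23398) = ((-4 + (1/3)*81**2) + 351032784/16015)/(27379 - 23398) = ((-4 + (1/3)*6561) + 351032784/16015)/3981 = ((-4 + 2187) + 351032784/16015)*(1/3981) = (2183 + 351032784/16015)*(1/3981) = (385993529/16015)*(1/3981) = 385993529/63755715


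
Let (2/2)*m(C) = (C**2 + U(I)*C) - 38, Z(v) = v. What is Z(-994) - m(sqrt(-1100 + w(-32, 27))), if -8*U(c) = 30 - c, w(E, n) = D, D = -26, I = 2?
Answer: 170 + 7*I*sqrt(1126)/2 ≈ 170.0 + 117.45*I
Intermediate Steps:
w(E, n) = -26
U(c) = -15/4 + c/8 (U(c) = -(30 - c)/8 = -15/4 + c/8)
m(C) = -38 + C**2 - 7*C/2 (m(C) = (C**2 + (-15/4 + (1/8)*2)*C) - 38 = (C**2 + (-15/4 + 1/4)*C) - 38 = (C**2 - 7*C/2) - 38 = -38 + C**2 - 7*C/2)
Z(-994) - m(sqrt(-1100 + w(-32, 27))) = -994 - (-38 + (sqrt(-1100 - 26))**2 - 7*sqrt(-1100 - 26)/2) = -994 - (-38 + (sqrt(-1126))**2 - 7*I*sqrt(1126)/2) = -994 - (-38 + (I*sqrt(1126))**2 - 7*I*sqrt(1126)/2) = -994 - (-38 - 1126 - 7*I*sqrt(1126)/2) = -994 - (-1164 - 7*I*sqrt(1126)/2) = -994 + (1164 + 7*I*sqrt(1126)/2) = 170 + 7*I*sqrt(1126)/2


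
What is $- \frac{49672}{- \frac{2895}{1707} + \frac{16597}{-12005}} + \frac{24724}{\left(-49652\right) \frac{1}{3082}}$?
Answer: $\frac{272225890310626}{18644785281} \approx 14601.0$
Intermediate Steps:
$- \frac{49672}{- \frac{2895}{1707} + \frac{16597}{-12005}} + \frac{24724}{\left(-49652\right) \frac{1}{3082}} = - \frac{49672}{\left(-2895\right) \frac{1}{1707} + 16597 \left(- \frac{1}{12005}\right)} + \frac{24724}{\left(-49652\right) \frac{1}{3082}} = - \frac{49672}{- \frac{965}{569} - \frac{2371}{1715}} + \frac{24724}{- \frac{24826}{1541}} = - \frac{49672}{- \frac{3004074}{975835}} + 24724 \left(- \frac{1541}{24826}\right) = \left(-49672\right) \left(- \frac{975835}{3004074}\right) - \frac{19049842}{12413} = \frac{24235838060}{1502037} - \frac{19049842}{12413} = \frac{272225890310626}{18644785281}$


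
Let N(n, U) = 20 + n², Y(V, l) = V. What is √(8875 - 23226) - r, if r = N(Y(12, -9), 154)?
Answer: -164 + I*√14351 ≈ -164.0 + 119.8*I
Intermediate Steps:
r = 164 (r = 20 + 12² = 20 + 144 = 164)
√(8875 - 23226) - r = √(8875 - 23226) - 1*164 = √(-14351) - 164 = I*√14351 - 164 = -164 + I*√14351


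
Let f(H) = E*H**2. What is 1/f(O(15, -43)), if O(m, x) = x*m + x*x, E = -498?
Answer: -1/721908768 ≈ -1.3852e-9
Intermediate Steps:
O(m, x) = x**2 + m*x (O(m, x) = m*x + x**2 = x**2 + m*x)
f(H) = -498*H**2
1/f(O(15, -43)) = 1/(-498*1849*(15 - 43)**2) = 1/(-498*(-43*(-28))**2) = 1/(-498*1204**2) = 1/(-498*1449616) = 1/(-721908768) = -1/721908768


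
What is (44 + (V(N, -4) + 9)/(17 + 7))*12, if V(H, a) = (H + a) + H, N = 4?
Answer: 1069/2 ≈ 534.50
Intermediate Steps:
V(H, a) = a + 2*H
(44 + (V(N, -4) + 9)/(17 + 7))*12 = (44 + ((-4 + 2*4) + 9)/(17 + 7))*12 = (44 + ((-4 + 8) + 9)/24)*12 = (44 + (4 + 9)*(1/24))*12 = (44 + 13*(1/24))*12 = (44 + 13/24)*12 = (1069/24)*12 = 1069/2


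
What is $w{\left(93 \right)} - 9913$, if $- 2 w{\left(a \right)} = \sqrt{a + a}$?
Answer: $-9913 - \frac{\sqrt{186}}{2} \approx -9919.8$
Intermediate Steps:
$w{\left(a \right)} = - \frac{\sqrt{2} \sqrt{a}}{2}$ ($w{\left(a \right)} = - \frac{\sqrt{a + a}}{2} = - \frac{\sqrt{2 a}}{2} = - \frac{\sqrt{2} \sqrt{a}}{2}$)
$w{\left(93 \right)} - 9913 = - \frac{\sqrt{2} \sqrt{93}}{2} - 9913 = - \frac{\sqrt{186}}{2} - 9913 = -9913 - \frac{\sqrt{186}}{2}$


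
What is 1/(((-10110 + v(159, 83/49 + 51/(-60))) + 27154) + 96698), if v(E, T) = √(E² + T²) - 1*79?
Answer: 109161945200/12407649896711271 - 980*√24280556329/12407649896711271 ≈ 8.7856e-6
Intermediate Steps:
v(E, T) = -79 + √(E² + T²) (v(E, T) = √(E² + T²) - 79 = -79 + √(E² + T²))
1/(((-10110 + v(159, 83/49 + 51/(-60))) + 27154) + 96698) = 1/(((-10110 + (-79 + √(159² + (83/49 + 51/(-60))²))) + 27154) + 96698) = 1/(((-10110 + (-79 + √(25281 + (83*(1/49) + 51*(-1/60))²))) + 27154) + 96698) = 1/(((-10110 + (-79 + √(25281 + (83/49 - 17/20)²))) + 27154) + 96698) = 1/(((-10110 + (-79 + √(25281 + (827/980)²))) + 27154) + 96698) = 1/(((-10110 + (-79 + √(25281 + 683929/960400))) + 27154) + 96698) = 1/(((-10110 + (-79 + √(24280556329/960400))) + 27154) + 96698) = 1/(((-10110 + (-79 + √24280556329/980)) + 27154) + 96698) = 1/(((-10189 + √24280556329/980) + 27154) + 96698) = 1/((16965 + √24280556329/980) + 96698) = 1/(113663 + √24280556329/980)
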